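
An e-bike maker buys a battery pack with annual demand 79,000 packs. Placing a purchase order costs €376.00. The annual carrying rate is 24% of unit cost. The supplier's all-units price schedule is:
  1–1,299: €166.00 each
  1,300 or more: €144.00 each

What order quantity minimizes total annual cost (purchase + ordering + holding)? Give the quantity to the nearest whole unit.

Q* ≈ 1,311 packs

Holding cost per unit per year at price C is H = 0.24·C.
Candidates are each tier's EOQ (if it falls in that tier) and each price-break quantity.
EOQ at €166.00 = 1221.1 (feasible in tier 1): TC = 79,000×€166.00 + (79,000/1221.1)×376 + (1221.1/2)×0.24×€166.00 = €13,162,649.92.
EOQ at €144.00 = 1311.1 (feasible in tier 2): TC = 79,000×€144.00 + (79,000/1311.1)×376 + (1311.1/2)×0.24×€144.00 = €11,421,311.59.
Lowest total cost is €11,421,311.59 at Q = 1311.1.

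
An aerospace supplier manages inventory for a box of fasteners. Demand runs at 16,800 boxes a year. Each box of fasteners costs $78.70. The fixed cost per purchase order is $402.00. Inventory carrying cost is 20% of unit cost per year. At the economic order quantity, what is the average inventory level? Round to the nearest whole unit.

Holding cost H = 0.20 × $78.70 = $15.7400 per unit per year.
Q* = √(2DS/H) = √(2 × 16,800 × 402 / 15.74) ≈ 926.36.
Average inventory = Q*/2 ≈ 926.36 / 2 = 463.181.

Average inventory ≈ 463 boxes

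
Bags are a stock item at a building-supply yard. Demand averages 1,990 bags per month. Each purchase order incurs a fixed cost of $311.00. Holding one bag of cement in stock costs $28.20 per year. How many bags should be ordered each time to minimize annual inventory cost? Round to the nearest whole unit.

Annual demand D = 1,990 × 12 = 23,880.
EOQ = √(2DS / H) = √(2 × 23,880 × 311 / 28.2).
= √(14,853,360 / 28.2) = √526,714.8936 ≈ 725.751.

Q* ≈ 726 bags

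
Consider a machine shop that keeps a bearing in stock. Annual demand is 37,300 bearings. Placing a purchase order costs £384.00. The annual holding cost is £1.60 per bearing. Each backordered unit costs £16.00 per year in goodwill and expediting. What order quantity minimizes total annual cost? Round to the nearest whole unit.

With planned backorders, Q* = √(2DS/H) · √((H+B)/B).
√(2DS/H) = √(2 × 37,300 × 384 / 1.6) = 4231.312.
√((H+B)/B) = √((1.6+16)/16) = 1.0488.
Q* ≈ 4437.837.

Q* ≈ 4,438 bearings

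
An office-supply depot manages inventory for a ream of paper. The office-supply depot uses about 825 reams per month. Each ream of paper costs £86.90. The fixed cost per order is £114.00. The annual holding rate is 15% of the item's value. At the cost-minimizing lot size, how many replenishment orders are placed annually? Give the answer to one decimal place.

Annual demand D = 825 × 12 = 9,900.
Holding cost H = 0.15 × £86.90 = £13.0350 per unit per year.
Q* = √(2DS/H) = √(2 × 9,900 × 114 / 13.035) ≈ 416.13.
Orders per year = D / Q* = 9,900 / 416.13 ≈ 23.791.

N ≈ 23.8 orders per year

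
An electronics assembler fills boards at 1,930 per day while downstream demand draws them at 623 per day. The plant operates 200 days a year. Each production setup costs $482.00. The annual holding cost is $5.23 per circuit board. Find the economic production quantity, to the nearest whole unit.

Q* ≈ 5,824 boards

Annual demand D = 623 × 200 = 124,600.
Production build-up factor (1 − d/p) = 1 − 623/1,930 = 0.6772.
Q* = √(2DS / (H(1 − d/p))) = √(2 × 124,600 × 482 / (5.23 × 0.6772)).
= √(120,114,400 / 3.5418) ≈ 5823.547.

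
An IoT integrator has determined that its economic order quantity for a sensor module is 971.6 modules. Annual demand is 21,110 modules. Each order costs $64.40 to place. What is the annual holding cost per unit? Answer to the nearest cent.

Invert the EOQ relation Q*² = 2DS/H.
From Q* = √(2DS/H): H = 2DS / Q*² = 2 × 21,110 × 64.4 / 971.6² = 2.8802.

H ≈ $2.88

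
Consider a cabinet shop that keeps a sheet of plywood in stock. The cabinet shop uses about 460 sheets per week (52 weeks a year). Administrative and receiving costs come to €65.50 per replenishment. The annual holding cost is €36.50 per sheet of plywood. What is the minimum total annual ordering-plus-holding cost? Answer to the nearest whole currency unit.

Annual demand D = 460 × 52 = 23,920.
EOQ = √(2DS/H) = √(2 × 23,920 × 65.5 / 36.5) ≈ 293.00.
At Q*, ordering cost (D/Q*)S equals holding cost (Q*/2)H, each = √(DSH/2).
Minimum total = √(2DSH) = √(2 × 23,920 × 65.5 × 36.5) ≈ 10694.554.

TC* ≈ €10,695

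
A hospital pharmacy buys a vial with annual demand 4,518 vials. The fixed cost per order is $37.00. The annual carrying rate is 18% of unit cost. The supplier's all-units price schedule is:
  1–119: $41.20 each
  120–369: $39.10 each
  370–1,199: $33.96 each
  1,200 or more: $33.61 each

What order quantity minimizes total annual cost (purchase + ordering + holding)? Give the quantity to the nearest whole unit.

Q* ≈ 370 vials

Holding cost per unit per year at price C is H = 0.18·C.
Evaluate total cost at each tier's feasible EOQ or, if the EOQ is below the tier, at the tier's minimum quantity.
Tier 1 ($41.20): EOQ = 212.3 exceeds tier's upper bound 119, so this tier is dominated.
EOQ at $39.10 = 218.0 (feasible in tier 2): TC = 4,518×$39.10 + (4,518/218.0)×37 + (218.0/2)×0.18×$39.10 = $178,187.76.
EOQ at $33.96 = 233.9 < 370, so use break Q=370: TC = 4,518×$33.96 + (4,518/370.0)×37 + (370.0/2)×0.18×$33.96 = $155,013.95.
EOQ at $33.61 = 235.1 < 1200, so use break Q=1200: TC = 4,518×$33.61 + (4,518/1200.0)×37 + (1200.0/2)×0.18×$33.61 = $155,619.17.
Lowest total cost is $155,013.95 at Q = 370.0.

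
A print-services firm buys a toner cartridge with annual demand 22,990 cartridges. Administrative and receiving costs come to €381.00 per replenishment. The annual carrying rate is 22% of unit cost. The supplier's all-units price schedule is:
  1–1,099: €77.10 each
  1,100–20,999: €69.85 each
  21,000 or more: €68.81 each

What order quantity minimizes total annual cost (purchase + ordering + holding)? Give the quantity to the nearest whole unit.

Q* ≈ 1,100 cartridges

Holding cost per unit per year at price C is H = 0.22·C.
Candidates are each tier's EOQ (if it falls in that tier) and each price-break quantity.
EOQ at €77.10 = 1016.3 (feasible in tier 1): TC = 22,990×€77.10 + (22,990/1016.3)×381 + (1016.3/2)×0.22×€77.10 = €1,789,766.95.
EOQ at €69.85 = 1067.7 < 1100, so use break Q=1100: TC = 22,990×€69.85 + (22,990/1100.0)×381 + (1100.0/2)×0.22×€69.85 = €1,622,266.25.
EOQ at €68.81 = 1075.7 < 21000, so use break Q=21000: TC = 22,990×€68.81 + (22,990/21000.0)×381 + (21000.0/2)×0.22×€68.81 = €1,741,310.10.
Lowest total cost is €1,622,266.25 at Q = 1100.0.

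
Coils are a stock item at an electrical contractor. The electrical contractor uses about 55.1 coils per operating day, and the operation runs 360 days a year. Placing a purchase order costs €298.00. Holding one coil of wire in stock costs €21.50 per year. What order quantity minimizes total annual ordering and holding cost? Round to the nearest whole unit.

Q* ≈ 742 coils

Annual demand D = 55.1 × 360 = 19,836.
EOQ = √(2DS / H) = √(2 × 19,836 × 298 / 21.5).
= √(11,822,256 / 21.5) = √549,872.3721 ≈ 741.534.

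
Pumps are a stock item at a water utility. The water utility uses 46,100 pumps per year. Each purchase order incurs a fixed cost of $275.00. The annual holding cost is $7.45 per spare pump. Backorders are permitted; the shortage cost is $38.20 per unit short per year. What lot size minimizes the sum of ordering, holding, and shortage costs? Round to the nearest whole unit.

Q* ≈ 2,017 pumps

With planned backorders, Q* = √(2DS/H) · √((H+B)/B).
√(2DS/H) = √(2 × 46,100 × 275 / 7.45) = 1844.819.
√((H+B)/B) = √((7.45+38.2)/38.2) = 1.0932.
Q* ≈ 2016.705.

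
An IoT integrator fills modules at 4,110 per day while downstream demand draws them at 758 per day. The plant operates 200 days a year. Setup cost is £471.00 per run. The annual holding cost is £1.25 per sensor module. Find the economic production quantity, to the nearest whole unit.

Q* ≈ 11,836 modules

Annual demand D = 758 × 200 = 151,600.
Production build-up factor (1 − d/p) = 1 − 758/4,110 = 0.8156.
Q* = √(2DS / (H(1 − d/p))) = √(2 × 151,600 × 471 / (1.25 × 0.8156)).
= √(142,807,200 / 1.0195) ≈ 11835.564.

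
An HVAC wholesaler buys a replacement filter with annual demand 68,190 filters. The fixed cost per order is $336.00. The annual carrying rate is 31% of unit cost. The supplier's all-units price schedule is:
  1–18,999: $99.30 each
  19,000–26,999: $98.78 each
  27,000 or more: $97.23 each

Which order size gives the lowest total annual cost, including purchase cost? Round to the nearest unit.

Q* ≈ 1,220 filters

Holding cost per unit per year at price C is H = 0.31·C.
Candidates are each tier's EOQ (if it falls in that tier) and each price-break quantity.
EOQ at $99.30 = 1220.1 (feasible in tier 1): TC = 68,190×$99.30 + (68,190/1220.1)×336 + (1220.1/2)×0.31×$99.30 = $6,808,824.83.
EOQ at $98.78 = 1223.3 < 19000, so use break Q=19000: TC = 68,190×$98.78 + (68,190/19000.0)×336 + (19000.0/2)×0.31×$98.78 = $7,027,921.19.
EOQ at $97.23 = 1233.0 < 27000, so use break Q=27000: TC = 68,190×$97.23 + (68,190/27000.0)×336 + (27000.0/2)×0.31×$97.23 = $7,037,869.84.
Lowest total cost is $6,808,824.83 at Q = 1220.1.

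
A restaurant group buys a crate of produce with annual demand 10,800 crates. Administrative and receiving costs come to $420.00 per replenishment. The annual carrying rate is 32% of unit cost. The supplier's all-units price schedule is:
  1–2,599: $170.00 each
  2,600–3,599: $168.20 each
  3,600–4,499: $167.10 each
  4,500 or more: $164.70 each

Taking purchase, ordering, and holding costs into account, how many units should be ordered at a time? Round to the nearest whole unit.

Holding cost per unit per year at price C is H = 0.32·C.
Candidates are each tier's EOQ (if it falls in that tier) and each price-break quantity.
EOQ at $170.00 = 408.4 (feasible in tier 1): TC = 10,800×$170.00 + (10,800/408.4)×420 + (408.4/2)×0.32×$170.00 = $1,858,215.24.
EOQ at $168.20 = 410.5 < 2600, so use break Q=2600: TC = 10,800×$168.20 + (10,800/2600.0)×420 + (2600.0/2)×0.32×$168.20 = $1,888,275.82.
EOQ at $167.10 = 411.9 < 3600, so use break Q=3600: TC = 10,800×$167.10 + (10,800/3600.0)×420 + (3600.0/2)×0.32×$167.10 = $1,902,189.60.
EOQ at $164.70 = 414.9 < 4500, so use break Q=4500: TC = 10,800×$164.70 + (10,800/4500.0)×420 + (4500.0/2)×0.32×$164.70 = $1,898,352.00.
Lowest total cost is $1,858,215.24 at Q = 408.4.

Q* ≈ 408 crates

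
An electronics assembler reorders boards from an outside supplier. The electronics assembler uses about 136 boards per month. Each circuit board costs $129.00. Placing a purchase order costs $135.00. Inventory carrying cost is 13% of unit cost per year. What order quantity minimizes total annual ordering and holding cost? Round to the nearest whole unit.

Q* ≈ 162 boards

Annual demand D = 136 × 12 = 1,632.
Holding cost H = 0.13 × $129.00 = $16.7700 per unit per year.
EOQ = √(2DS / H) = √(2 × 1,632 × 135 / 16.77).
= √(440,640 / 16.77) = √26,275.4919 ≈ 162.097.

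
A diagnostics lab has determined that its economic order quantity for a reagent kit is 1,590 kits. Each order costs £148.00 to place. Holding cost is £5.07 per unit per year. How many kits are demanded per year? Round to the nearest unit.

D ≈ 43,302 kits per year

The basic EOQ model gives Q* = √(2DS/H); rearrange for the unknown.
From Q* = √(2DS/H): D = Q*²H / (2S) = 1,590² × 5.07 / (2 × 148) = 43302.253.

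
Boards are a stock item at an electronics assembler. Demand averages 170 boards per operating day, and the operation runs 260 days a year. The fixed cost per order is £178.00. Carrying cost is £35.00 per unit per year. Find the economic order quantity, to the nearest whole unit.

Q* ≈ 671 boards

Annual demand D = 170 × 260 = 44,200.
EOQ = √(2DS / H) = √(2 × 44,200 × 178 / 35).
= √(15,735,200 / 35) = √449,577.1429 ≈ 670.505.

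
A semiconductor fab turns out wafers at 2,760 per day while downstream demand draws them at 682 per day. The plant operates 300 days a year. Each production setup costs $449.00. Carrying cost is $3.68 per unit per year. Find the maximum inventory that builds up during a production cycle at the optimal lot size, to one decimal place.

I_max ≈ 6,131.1 wafers

Annual demand D = 682 × 300 = 204,600.
Production build-up factor (1 − d/p) = 1 − 682/2,760 = 0.7529.
Q* = √(2DS / (H(1 − d/p))) = √(2 × 204,600 × 449 / (3.68 × 0.7529)).
= √(183,730,800 / 2.7707) ≈ 8143.270.
Maximum inventory = Q*(1 − d/p) = 8143.270 × 0.7529 ≈ 6131.056.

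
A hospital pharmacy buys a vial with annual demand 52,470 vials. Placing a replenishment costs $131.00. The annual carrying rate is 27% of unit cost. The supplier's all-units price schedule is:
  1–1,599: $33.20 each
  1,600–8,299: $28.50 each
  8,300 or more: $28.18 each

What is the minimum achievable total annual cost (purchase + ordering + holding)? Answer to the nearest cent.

TC* ≈ $1,505,846.98

Holding cost per unit per year at price C is H = 0.27·C.
Evaluate total cost at each tier's feasible EOQ or, if the EOQ is below the tier, at the tier's minimum quantity.
EOQ at $33.20 = 1238.4 (feasible in tier 1): TC = 52,470×$33.20 + (52,470/1238.4)×131 + (1238.4/2)×0.27×$33.20 = $1,753,104.87.
EOQ at $28.50 = 1336.6 < 1600, so use break Q=1600: TC = 52,470×$28.50 + (52,470/1600.0)×131 + (1600.0/2)×0.27×$28.50 = $1,505,846.98.
EOQ at $28.18 = 1344.2 < 8300, so use break Q=8300: TC = 52,470×$28.18 + (52,470/8300.0)×131 + (8300.0/2)×0.27×$28.18 = $1,511,008.43.
Lowest total cost among the candidates is at Q = 1600.0.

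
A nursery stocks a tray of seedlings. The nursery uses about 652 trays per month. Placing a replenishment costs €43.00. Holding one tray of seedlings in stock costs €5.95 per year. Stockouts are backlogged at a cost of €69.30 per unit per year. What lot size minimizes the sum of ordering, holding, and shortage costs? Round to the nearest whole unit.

Q* ≈ 350 trays

Annual demand D = 652 × 12 = 7,824.
With planned backorders, Q* = √(2DS/H) · √((H+B)/B).
√(2DS/H) = √(2 × 7,824 × 43 / 5.95) = 336.283.
√((H+B)/B) = √((5.95+69.3)/69.3) = 1.0420.
Q* ≈ 350.422.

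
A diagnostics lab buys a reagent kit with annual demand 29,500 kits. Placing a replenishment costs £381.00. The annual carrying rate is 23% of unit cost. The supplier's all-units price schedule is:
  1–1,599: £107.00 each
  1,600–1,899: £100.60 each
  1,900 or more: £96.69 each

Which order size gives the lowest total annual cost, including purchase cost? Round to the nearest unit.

Holding cost per unit per year at price C is H = 0.23·C.
Candidates are each tier's EOQ (if it falls in that tier) and each price-break quantity.
EOQ at £107.00 = 955.7 (feasible in tier 1): TC = 29,500×£107.00 + (29,500/955.7)×381 + (955.7/2)×0.23×£107.00 = £3,180,020.38.
EOQ at £100.60 = 985.7 < 1600, so use break Q=1600: TC = 29,500×£100.60 + (29,500/1600.0)×381 + (1600.0/2)×0.23×£100.60 = £2,993,235.09.
EOQ at £96.69 = 1005.4 < 1900, so use break Q=1900: TC = 29,500×£96.69 + (29,500/1900.0)×381 + (1900.0/2)×0.23×£96.69 = £2,879,397.29.
Lowest total cost is £2,879,397.29 at Q = 1900.0.

Q* ≈ 1,900 kits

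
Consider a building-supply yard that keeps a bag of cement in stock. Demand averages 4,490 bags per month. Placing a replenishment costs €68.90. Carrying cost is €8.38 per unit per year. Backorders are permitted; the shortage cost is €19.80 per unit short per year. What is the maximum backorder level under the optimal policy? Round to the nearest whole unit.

Annual demand D = 4,490 × 12 = 53,880.
With planned backorders, Q* = √(2DS/H) · √((H+B)/B).
√(2DS/H) = √(2 × 53,880 × 68.9 / 8.38) = 941.275.
√((H+B)/B) = √((8.38+19.8)/19.8) = 1.1930.
Q* ≈ 1122.934.
S* = Q* · H/(H+B) = 1122.934 × 8.38/28.18 ≈ 333.931.

S* ≈ 334 bags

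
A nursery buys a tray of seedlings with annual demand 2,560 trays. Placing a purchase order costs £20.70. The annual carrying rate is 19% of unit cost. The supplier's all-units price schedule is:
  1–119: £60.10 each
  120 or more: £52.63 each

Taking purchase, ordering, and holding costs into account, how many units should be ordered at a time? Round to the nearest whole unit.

Holding cost per unit per year at price C is H = 0.19·C.
Evaluate total cost at each tier's feasible EOQ or, if the EOQ is below the tier, at the tier's minimum quantity.
EOQ at £60.10 = 96.3 (feasible in tier 1): TC = 2,560×£60.10 + (2,560/96.3)×20.7 + (96.3/2)×0.19×£60.10 = £154,956.11.
EOQ at £52.63 = 103.0 < 120, so use break Q=120: TC = 2,560×£52.63 + (2,560/120.0)×20.7 + (120.0/2)×0.19×£52.63 = £135,774.38.
Lowest total cost is £135,774.38 at Q = 120.0.

Q* ≈ 120 trays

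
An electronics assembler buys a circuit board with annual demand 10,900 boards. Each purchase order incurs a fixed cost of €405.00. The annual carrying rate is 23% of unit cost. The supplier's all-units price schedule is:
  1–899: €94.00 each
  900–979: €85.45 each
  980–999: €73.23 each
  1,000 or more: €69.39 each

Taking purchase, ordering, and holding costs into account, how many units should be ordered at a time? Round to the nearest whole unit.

Holding cost per unit per year at price C is H = 0.23·C.
For each price level, check whether its EOQ is feasible; otherwise the best quantity at that price is the breakpoint.
EOQ at €94.00 = 639.0 (feasible in tier 1): TC = 10,900×€94.00 + (10,900/639.0)×405 + (639.0/2)×0.23×€94.00 = €1,038,416.04.
EOQ at €85.45 = 670.2 < 900, so use break Q=900: TC = 10,900×€85.45 + (10,900/900.0)×405 + (900.0/2)×0.23×€85.45 = €945,154.07.
EOQ at €73.23 = 724.0 < 980, so use break Q=980: TC = 10,900×€73.23 + (10,900/980.0)×405 + (980.0/2)×0.23×€73.23 = €810,964.61.
EOQ at €69.39 = 743.8 < 1000, so use break Q=1000: TC = 10,900×€69.39 + (10,900/1000.0)×405 + (1000.0/2)×0.23×€69.39 = €768,745.35.
Lowest total cost is €768,745.35 at Q = 1000.0.

Q* ≈ 1,000 boards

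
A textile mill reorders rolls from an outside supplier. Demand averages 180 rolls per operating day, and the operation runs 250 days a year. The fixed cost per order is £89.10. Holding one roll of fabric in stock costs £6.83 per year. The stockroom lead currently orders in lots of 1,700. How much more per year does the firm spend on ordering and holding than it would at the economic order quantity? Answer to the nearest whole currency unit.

Annual demand D = 180 × 250 = 45,000.
EOQ = √(2DS/H) = √(2 × 45,000 × 89.1 / 6.83) ≈ 1083.55.
Cost at Q* = (D/Q*)S + (Q*/2)H = √(2DSH) ≈ £7,400.66.
Cost at Q = 1,700: (45,000/1,700)×89.1 + (1,700/2)×6.83 = £2,358.53 + £5,805.50 = £8,164.03.
Excess = £8,164.03 − £7,400.66 = £763.37.

Extra cost ≈ £763 per year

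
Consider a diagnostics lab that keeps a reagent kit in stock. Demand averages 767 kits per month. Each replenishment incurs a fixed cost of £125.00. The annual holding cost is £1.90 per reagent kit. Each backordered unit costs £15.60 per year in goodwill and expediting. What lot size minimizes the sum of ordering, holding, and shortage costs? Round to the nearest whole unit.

Q* ≈ 1,166 kits

Annual demand D = 767 × 12 = 9,204.
With planned backorders, Q* = √(2DS/H) · √((H+B)/B).
√(2DS/H) = √(2 × 9,204 × 125 / 1.9) = 1100.478.
√((H+B)/B) = √((1.9+15.6)/15.6) = 1.0591.
Q* ≈ 1165.570.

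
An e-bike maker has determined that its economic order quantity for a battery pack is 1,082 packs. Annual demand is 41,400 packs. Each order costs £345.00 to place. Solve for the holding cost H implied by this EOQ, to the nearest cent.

H ≈ £24.40

The basic EOQ model gives Q* = √(2DS/H); rearrange for the unknown.
From Q* = √(2DS/H): H = 2DS / Q*² = 2 × 41,400 × 345 / 1,082² = 24.4003.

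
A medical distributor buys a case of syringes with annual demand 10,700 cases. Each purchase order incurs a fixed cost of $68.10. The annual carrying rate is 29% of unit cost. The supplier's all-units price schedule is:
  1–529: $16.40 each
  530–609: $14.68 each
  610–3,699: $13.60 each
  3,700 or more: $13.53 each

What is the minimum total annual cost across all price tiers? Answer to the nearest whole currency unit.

Holding cost per unit per year at price C is H = 0.29·C.
For each price level, check whether its EOQ is feasible; otherwise the best quantity at that price is the breakpoint.
Tier 1 ($16.40): EOQ = 553.6 exceeds tier's upper bound 529, so this tier is dominated.
EOQ at $14.68 = 585.1 (feasible in tier 2): TC = 10,700×$14.68 + (10,700/585.1)×68.1 + (585.1/2)×0.29×$14.68 = $159,566.82.
EOQ at $13.60 = 607.9 < 610, so use break Q=610: TC = 10,700×$13.60 + (10,700/610.0)×68.1 + (610.0/2)×0.29×$13.60 = $147,917.46.
EOQ at $13.53 = 609.4 < 3700, so use break Q=3700: TC = 10,700×$13.53 + (10,700/3700.0)×68.1 + (3700.0/2)×0.29×$13.53 = $152,226.78.
Lowest total cost among the candidates is at Q = 610.0.

TC* ≈ $147,917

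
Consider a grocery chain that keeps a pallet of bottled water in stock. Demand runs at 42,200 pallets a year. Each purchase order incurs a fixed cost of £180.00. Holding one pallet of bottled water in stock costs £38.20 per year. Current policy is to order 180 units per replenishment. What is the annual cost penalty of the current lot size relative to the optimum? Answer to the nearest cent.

EOQ = √(2DS/H) = √(2 × 42,200 × 180 / 38.2) ≈ 630.63.
Cost at Q* = (D/Q*)S + (Q*/2)H = √(2DSH) ≈ £24,090.13.
Cost at Q = 180: (42,200/180)×180 + (180/2)×38.2 = £42,200.00 + £3,438.00 = £45,638.00.
Excess = £45,638.00 − £24,090.13 = £21,547.87.

Extra cost ≈ £21,547.87 per year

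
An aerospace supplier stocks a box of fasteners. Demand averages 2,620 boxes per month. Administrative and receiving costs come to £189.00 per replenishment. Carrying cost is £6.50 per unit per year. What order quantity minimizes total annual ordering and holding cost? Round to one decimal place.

Annual demand D = 2,620 × 12 = 31,440.
EOQ = √(2DS / H) = √(2 × 31,440 × 189 / 6.5).
= √(11,884,320 / 6.5) = √1,828,356.9231 ≈ 1352.167.

Q* ≈ 1,352.2 boxes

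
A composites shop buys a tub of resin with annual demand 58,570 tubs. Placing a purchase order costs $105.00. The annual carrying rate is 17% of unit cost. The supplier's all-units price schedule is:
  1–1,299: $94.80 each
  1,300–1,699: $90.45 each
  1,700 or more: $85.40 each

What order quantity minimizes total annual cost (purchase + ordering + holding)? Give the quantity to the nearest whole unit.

Holding cost per unit per year at price C is H = 0.17·C.
For each price level, check whether its EOQ is feasible; otherwise the best quantity at that price is the breakpoint.
EOQ at $94.80 = 873.6 (feasible in tier 1): TC = 58,570×$94.80 + (58,570/873.6)×105 + (873.6/2)×0.17×$94.80 = $5,566,515.13.
EOQ at $90.45 = 894.4 < 1300, so use break Q=1300: TC = 58,570×$90.45 + (58,570/1300.0)×105 + (1300.0/2)×0.17×$90.45 = $5,312,381.88.
EOQ at $85.40 = 920.4 < 1700, so use break Q=1700: TC = 58,570×$85.40 + (58,570/1700.0)×105 + (1700.0/2)×0.17×$85.40 = $5,017,835.86.
Lowest total cost is $5,017,835.86 at Q = 1700.0.

Q* ≈ 1,700 tubs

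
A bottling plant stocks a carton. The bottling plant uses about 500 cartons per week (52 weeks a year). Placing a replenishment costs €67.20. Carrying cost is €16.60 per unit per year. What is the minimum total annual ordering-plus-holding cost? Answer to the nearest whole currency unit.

TC* ≈ €7,616

Annual demand D = 500 × 52 = 26,000.
The optimal lot size = √(2DS/H) = √(2 × 26,000 × 67.2 / 16.6) ≈ 458.81.
At Q*, ordering cost (D/Q*)S equals holding cost (Q*/2)H, each = √(DSH/2).
Minimum total = √(2DSH) = √(2 × 26,000 × 67.2 × 16.6) ≈ 7616.235.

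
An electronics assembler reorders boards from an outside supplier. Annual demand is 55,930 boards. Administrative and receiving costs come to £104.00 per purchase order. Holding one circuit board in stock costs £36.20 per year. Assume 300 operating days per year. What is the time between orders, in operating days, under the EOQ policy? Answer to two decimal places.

T ≈ 3.04 days

The optimal lot size = √(2DS/H) = √(2 × 55,930 × 104 / 36.2) ≈ 566.89.
Cycle time = Q*/D × 300 = 566.89 / 55,930 × 300 ≈ 3.041 days.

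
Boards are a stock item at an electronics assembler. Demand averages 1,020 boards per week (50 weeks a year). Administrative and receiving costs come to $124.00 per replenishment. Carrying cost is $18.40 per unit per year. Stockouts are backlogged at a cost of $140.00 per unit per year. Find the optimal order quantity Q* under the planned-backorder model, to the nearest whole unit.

Q* ≈ 882 boards

Annual demand D = 1,020 × 50 = 51,000.
With planned backorders, Q* = √(2DS/H) · √((H+B)/B).
√(2DS/H) = √(2 × 51,000 × 124 / 18.4) = 829.091.
√((H+B)/B) = √((18.4+140)/140) = 1.0637.
Q* ≈ 881.892.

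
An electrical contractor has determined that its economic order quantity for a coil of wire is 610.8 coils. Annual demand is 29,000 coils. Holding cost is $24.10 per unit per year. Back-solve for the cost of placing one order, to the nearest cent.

S ≈ $155.02

Squaring Q* = √(2DS/H) gives Q*² = 2DS/H.
From Q* = √(2DS/H): S = Q*²H / (2D) = 610.8² × 24.1 / (2 × 29,000) = 155.0198.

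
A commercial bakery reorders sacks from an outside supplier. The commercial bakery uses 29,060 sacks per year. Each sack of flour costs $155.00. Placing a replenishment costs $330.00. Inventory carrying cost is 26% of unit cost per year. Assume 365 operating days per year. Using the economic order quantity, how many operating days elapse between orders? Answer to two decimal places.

Holding cost H = 0.26 × $155.00 = $40.3000 per unit per year.
EOQ = √(2DS/H) = √(2 × 29,060 × 330 / 40.3) ≈ 689.87.
Cycle time = Q*/D × 365 = 689.87 / 29,060 × 365 ≈ 8.665 days.

T ≈ 8.66 days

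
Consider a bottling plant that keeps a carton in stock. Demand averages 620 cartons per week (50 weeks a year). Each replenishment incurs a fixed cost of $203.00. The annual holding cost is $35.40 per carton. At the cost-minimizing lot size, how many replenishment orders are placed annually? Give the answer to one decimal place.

N ≈ 52.0 orders per year

Annual demand D = 620 × 50 = 31,000.
The optimal lot size = √(2DS/H) = √(2 × 31,000 × 203 / 35.4) ≈ 596.27.
Orders per year = D / Q* = 31,000 / 596.27 ≈ 51.990.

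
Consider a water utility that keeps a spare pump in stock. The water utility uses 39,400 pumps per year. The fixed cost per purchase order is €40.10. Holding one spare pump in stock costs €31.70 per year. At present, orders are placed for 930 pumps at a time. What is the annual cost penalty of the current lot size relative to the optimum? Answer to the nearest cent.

EOQ = √(2DS/H) = √(2 × 39,400 × 40.1 / 31.7) ≈ 315.72.
Cost at Q* = (D/Q*)S + (Q*/2)H = √(2DSH) ≈ €10,008.41.
Cost at Q = 930: (39,400/930)×40.1 + (930/2)×31.7 = €1,698.86 + €14,740.50 = €16,439.36.
Excess = €16,439.36 − €10,008.41 = €6,430.95.

Extra cost ≈ €6,430.95 per year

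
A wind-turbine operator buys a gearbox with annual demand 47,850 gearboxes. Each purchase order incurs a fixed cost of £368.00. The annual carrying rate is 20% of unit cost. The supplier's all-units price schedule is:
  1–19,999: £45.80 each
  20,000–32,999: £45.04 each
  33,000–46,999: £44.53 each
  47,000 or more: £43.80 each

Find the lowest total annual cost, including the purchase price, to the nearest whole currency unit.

Holding cost per unit per year at price C is H = 0.20·C.
Evaluate total cost at each tier's feasible EOQ or, if the EOQ is below the tier, at the tier's minimum quantity.
EOQ at £45.80 = 1960.8 (feasible in tier 1): TC = 47,850×£45.80 + (47,850/1960.8)×368 + (1960.8/2)×0.20×£45.80 = £2,209,490.88.
EOQ at £45.04 = 1977.3 < 20000, so use break Q=20000: TC = 47,850×£45.04 + (47,850/20000.0)×368 + (20000.0/2)×0.20×£45.04 = £2,246,124.44.
EOQ at £44.53 = 1988.6 < 33000, so use break Q=33000: TC = 47,850×£44.53 + (47,850/33000.0)×368 + (33000.0/2)×0.20×£44.53 = £2,278,243.10.
EOQ at £43.80 = 2005.1 < 47000, so use break Q=47000: TC = 47,850×£43.80 + (47,850/47000.0)×368 + (47000.0/2)×0.20×£43.80 = £2,302,064.66.
Lowest total cost among the candidates is at Q = 1960.8.

TC* ≈ £2,209,491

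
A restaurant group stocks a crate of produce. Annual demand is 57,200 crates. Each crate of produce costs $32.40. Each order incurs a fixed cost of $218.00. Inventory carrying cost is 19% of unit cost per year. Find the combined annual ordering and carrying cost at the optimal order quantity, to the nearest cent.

TC* ≈ $12,390.55

Holding cost H = 0.19 × $32.40 = $6.1560 per unit per year.
The optimal lot size = √(2DS/H) = √(2 × 57,200 × 218 / 6.156) ≈ 2012.76.
At Q*, ordering cost (D/Q*)S equals holding cost (Q*/2)H, each = √(DSH/2).
Minimum total = √(2DSH) = √(2 × 57,200 × 218 × 6.156) ≈ 12390.549.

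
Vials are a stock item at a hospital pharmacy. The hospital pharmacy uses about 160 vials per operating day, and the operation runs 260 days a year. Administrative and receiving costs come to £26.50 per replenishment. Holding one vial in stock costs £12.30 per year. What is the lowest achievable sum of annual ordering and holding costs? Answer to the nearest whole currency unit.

TC* ≈ £5,208

Annual demand D = 160 × 260 = 41,600.
Q* = √(2DS/H) = √(2 × 41,600 × 26.5 / 12.3) ≈ 423.38.
At Q*, ordering cost (D/Q*)S equals holding cost (Q*/2)H, each = √(DSH/2).
Minimum total = √(2DSH) = √(2 × 41,600 × 26.5 × 12.3) ≈ 5207.594.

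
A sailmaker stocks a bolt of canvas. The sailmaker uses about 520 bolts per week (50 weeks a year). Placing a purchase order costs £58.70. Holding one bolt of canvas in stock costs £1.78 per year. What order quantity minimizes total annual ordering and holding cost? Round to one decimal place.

Q* ≈ 1,309.5 bolts

Annual demand D = 520 × 50 = 26,000.
EOQ = √(2DS / H) = √(2 × 26,000 × 58.7 / 1.78).
= √(3,052,400 / 1.78) = √1,714,831.4607 ≈ 1309.516.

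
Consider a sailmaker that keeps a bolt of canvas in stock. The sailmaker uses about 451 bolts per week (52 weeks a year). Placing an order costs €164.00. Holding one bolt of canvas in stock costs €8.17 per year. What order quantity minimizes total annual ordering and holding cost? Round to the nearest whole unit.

Q* ≈ 970 bolts

Annual demand D = 451 × 52 = 23,452.
EOQ = √(2DS / H) = √(2 × 23,452 × 164 / 8.17).
= √(7,692,256 / 8.17) = √941,524.6022 ≈ 970.322.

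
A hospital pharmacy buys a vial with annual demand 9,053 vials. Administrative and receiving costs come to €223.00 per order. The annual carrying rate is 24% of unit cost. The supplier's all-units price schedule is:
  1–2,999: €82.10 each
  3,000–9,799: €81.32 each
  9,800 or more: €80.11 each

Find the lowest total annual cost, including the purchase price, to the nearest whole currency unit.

Holding cost per unit per year at price C is H = 0.24·C.
For each price level, check whether its EOQ is feasible; otherwise the best quantity at that price is the breakpoint.
EOQ at €82.10 = 452.7 (feasible in tier 1): TC = 9,053×€82.10 + (9,053/452.7)×223 + (452.7/2)×0.24×€82.10 = €752,170.81.
EOQ at €81.32 = 454.8 < 3000, so use break Q=3000: TC = 9,053×€81.32 + (9,053/3000.0)×223 + (3000.0/2)×0.24×€81.32 = €766,138.10.
EOQ at €80.11 = 458.3 < 9800, so use break Q=9800: TC = 9,053×€80.11 + (9,053/9800.0)×223 + (9800.0/2)×0.24×€80.11 = €819,651.19.
Lowest total cost among the candidates is at Q = 452.7.

TC* ≈ €752,171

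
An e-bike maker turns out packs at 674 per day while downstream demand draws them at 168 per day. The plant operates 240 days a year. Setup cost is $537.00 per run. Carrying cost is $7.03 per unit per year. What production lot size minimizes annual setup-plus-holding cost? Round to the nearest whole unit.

Q* ≈ 2,864 packs

Annual demand D = 168 × 240 = 40,320.
Production build-up factor (1 − d/p) = 1 − 168/674 = 0.7507.
Q* = √(2DS / (H(1 − d/p))) = √(2 × 40,320 × 537 / (7.03 × 0.7507)).
= √(43,303,680 / 5.2777) ≈ 2864.438.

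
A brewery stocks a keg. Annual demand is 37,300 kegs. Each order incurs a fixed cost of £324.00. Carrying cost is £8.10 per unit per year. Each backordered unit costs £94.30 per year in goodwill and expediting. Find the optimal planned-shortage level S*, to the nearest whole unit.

S* ≈ 142 kegs

With planned backorders, Q* = √(2DS/H) · √((H+B)/B).
√(2DS/H) = √(2 × 37,300 × 324 / 8.1) = 1727.426.
√((H+B)/B) = √((8.1+94.3)/94.3) = 1.0421.
Q* ≈ 1800.087.
S* = Q* · H/(H+B) = 1800.087 × 8.1/102.4 ≈ 142.390.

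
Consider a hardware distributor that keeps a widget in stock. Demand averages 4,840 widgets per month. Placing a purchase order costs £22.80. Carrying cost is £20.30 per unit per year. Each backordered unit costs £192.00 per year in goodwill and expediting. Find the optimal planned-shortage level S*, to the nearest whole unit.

S* ≈ 36 widgets

Annual demand D = 4,840 × 12 = 58,080.
With planned backorders, Q* = √(2DS/H) · √((H+B)/B).
√(2DS/H) = √(2 × 58,080 × 22.8 / 20.3) = 361.200.
√((H+B)/B) = √((20.3+192)/192) = 1.0515.
Q* ≈ 379.815.
S* = Q* · H/(H+B) = 379.815 × 20.3/212.3 ≈ 36.318.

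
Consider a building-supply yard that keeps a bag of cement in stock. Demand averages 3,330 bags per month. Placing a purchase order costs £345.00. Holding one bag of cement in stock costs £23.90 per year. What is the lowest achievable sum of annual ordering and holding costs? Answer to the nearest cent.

TC* ≈ £25,670.61

Annual demand D = 3,330 × 12 = 39,960.
The optimal lot size = √(2DS/H) = √(2 × 39,960 × 345 / 23.9) ≈ 1074.08.
At the optimum the two cost components are equal, so total cost = 2·(Q*/2)H = Q*·H.
Minimum total = √(2DSH) = √(2 × 39,960 × 345 × 23.9) ≈ 25670.613.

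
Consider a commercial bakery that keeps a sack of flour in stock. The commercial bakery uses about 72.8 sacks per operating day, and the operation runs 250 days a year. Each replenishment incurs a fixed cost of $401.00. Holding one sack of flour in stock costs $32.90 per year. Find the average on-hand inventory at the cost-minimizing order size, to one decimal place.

Annual demand D = 72.8 × 250 = 18,200.
EOQ = √(2DS/H) = √(2 × 18,200 × 401 / 32.9) ≈ 666.08.
Average inventory = Q*/2 ≈ 666.08 / 2 = 333.039.

Average inventory ≈ 333.0 sacks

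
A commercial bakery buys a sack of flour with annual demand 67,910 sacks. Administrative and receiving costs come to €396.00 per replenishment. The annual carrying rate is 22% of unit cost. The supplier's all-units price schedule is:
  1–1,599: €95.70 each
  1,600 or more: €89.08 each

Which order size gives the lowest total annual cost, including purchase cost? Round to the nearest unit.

Q* ≈ 1,657 sacks

Holding cost per unit per year at price C is H = 0.22·C.
For each price level, check whether its EOQ is feasible; otherwise the best quantity at that price is the breakpoint.
EOQ at €95.70 = 1598.3 (feasible in tier 1): TC = 67,910×€95.70 + (67,910/1598.3)×396 + (1598.3/2)×0.22×€95.70 = €6,532,637.91.
EOQ at €89.08 = 1656.6 (feasible in tier 2): TC = 67,910×€89.08 + (67,910/1656.6)×396 + (1656.6/2)×0.22×€89.08 = €6,081,888.96.
Lowest total cost is €6,081,888.96 at Q = 1656.6.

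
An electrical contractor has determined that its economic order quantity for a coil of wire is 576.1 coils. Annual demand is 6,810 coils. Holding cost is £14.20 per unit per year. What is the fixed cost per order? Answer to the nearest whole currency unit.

S ≈ £346

The basic EOQ model gives Q* = √(2DS/H); rearrange for the unknown.
From Q* = √(2DS/H): S = Q*²H / (2D) = 576.1² × 14.2 / (2 × 6,810) = 346.0246.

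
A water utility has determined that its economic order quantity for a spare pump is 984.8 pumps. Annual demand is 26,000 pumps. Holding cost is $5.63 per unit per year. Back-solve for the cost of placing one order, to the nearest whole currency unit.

S ≈ $105

Invert the EOQ relation Q*² = 2DS/H.
From Q* = √(2DS/H): S = Q*²H / (2D) = 984.8² × 5.63 / (2 × 26,000) = 105.0029.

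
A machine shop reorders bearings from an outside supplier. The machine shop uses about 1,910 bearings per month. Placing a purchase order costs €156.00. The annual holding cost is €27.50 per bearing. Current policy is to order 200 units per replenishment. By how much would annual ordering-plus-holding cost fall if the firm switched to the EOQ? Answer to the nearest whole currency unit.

Annual demand D = 1,910 × 12 = 22,920.
EOQ = √(2DS/H) = √(2 × 22,920 × 156 / 27.5) ≈ 509.94.
Cost at Q* = (D/Q*)S + (Q*/2)H = √(2DSH) ≈ €14,023.32.
Cost at Q = 200: (22,920/200)×156 + (200/2)×27.5 = €17,877.60 + €2,750.00 = €20,627.60.
Excess = €20,627.60 − €14,023.32 = €6,604.28.

Extra cost ≈ €6,604 per year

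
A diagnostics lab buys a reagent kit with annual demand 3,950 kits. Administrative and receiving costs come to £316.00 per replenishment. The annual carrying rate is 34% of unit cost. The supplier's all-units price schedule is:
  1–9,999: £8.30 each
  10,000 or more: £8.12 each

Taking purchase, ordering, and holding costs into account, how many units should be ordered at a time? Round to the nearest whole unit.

Holding cost per unit per year at price C is H = 0.34·C.
For each price level, check whether its EOQ is feasible; otherwise the best quantity at that price is the breakpoint.
EOQ at £8.30 = 940.5 (feasible in tier 1): TC = 3,950×£8.30 + (3,950/940.5)×316 + (940.5/2)×0.34×£8.30 = £35,439.21.
EOQ at £8.12 = 950.9 < 10000, so use break Q=10000: TC = 3,950×£8.12 + (3,950/10000.0)×316 + (10000.0/2)×0.34×£8.12 = £46,002.82.
Lowest total cost is £35,439.21 at Q = 940.5.

Q* ≈ 941 kits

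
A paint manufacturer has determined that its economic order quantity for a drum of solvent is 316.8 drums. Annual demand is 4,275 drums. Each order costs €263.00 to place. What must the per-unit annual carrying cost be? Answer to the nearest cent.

Invert the EOQ relation Q*² = 2DS/H.
From Q* = √(2DS/H): H = 2DS / Q*² = 2 × 4,275 × 263 / 316.8² = 22.4053.

H ≈ €22.41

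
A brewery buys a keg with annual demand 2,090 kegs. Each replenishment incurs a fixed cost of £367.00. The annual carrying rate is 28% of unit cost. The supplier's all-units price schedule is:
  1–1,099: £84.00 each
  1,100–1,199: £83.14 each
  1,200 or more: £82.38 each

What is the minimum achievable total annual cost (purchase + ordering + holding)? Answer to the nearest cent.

TC* ≈ £181,566.75

Holding cost per unit per year at price C is H = 0.28·C.
For each price level, check whether its EOQ is feasible; otherwise the best quantity at that price is the breakpoint.
EOQ at £84.00 = 255.4 (feasible in tier 1): TC = 2,090×£84.00 + (2,090/255.4)×367 + (255.4/2)×0.28×£84.00 = £181,566.75.
EOQ at £83.14 = 256.7 < 1100, so use break Q=1100: TC = 2,090×£83.14 + (2,090/1100.0)×367 + (1100.0/2)×0.28×£83.14 = £187,263.46.
EOQ at £82.38 = 257.9 < 1200, so use break Q=1200: TC = 2,090×£82.38 + (2,090/1200.0)×367 + (1200.0/2)×0.28×£82.38 = £186,653.23.
Lowest total cost among the candidates is at Q = 255.4.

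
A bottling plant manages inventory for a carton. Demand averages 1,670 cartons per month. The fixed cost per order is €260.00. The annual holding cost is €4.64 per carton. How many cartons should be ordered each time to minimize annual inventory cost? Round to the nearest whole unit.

Q* ≈ 1,499 cartons

Annual demand D = 1,670 × 12 = 20,040.
EOQ = √(2DS / H) = √(2 × 20,040 × 260 / 4.64).
= √(10,420,800 / 4.64) = √2,245,862.069 ≈ 1498.620.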